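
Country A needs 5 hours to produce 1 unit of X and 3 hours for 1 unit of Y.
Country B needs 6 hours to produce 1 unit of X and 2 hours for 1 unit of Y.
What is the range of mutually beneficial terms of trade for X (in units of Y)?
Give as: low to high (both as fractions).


Opportunity cost of X for Country A = hours_X / hours_Y = 5/3 = 5/3 units of Y
Opportunity cost of X for Country B = hours_X / hours_Y = 6/2 = 3 units of Y
Terms of trade must be between the two opportunity costs.
Range: 5/3 to 3

5/3 to 3


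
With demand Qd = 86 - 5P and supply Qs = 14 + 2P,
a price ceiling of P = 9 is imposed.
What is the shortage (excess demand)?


At P = 9:
Qd = 86 - 5*9 = 41
Qs = 14 + 2*9 = 32
Shortage = Qd - Qs = 41 - 32 = 9

9


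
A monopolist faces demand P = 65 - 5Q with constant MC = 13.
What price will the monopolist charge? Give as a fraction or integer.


MR = 65 - 10Q
Set MR = MC: 65 - 10Q = 13
Q* = 26/5
Substitute into demand:
P* = 65 - 5*26/5 = 39

39


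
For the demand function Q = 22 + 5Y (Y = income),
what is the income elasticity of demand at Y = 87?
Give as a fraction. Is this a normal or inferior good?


dQ/dY = 5
At Y = 87: Q = 22 + 5*87 = 457
Ey = (dQ/dY)(Y/Q) = 5 * 87 / 457 = 435/457
Since Ey > 0, this is a normal good.

435/457 (normal good)


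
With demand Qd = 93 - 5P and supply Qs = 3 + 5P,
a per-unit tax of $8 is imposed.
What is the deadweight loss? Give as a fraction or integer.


Pre-tax equilibrium quantity: Q* = 48
Post-tax equilibrium quantity: Q_tax = 28
Reduction in quantity: Q* - Q_tax = 20
DWL = (1/2) * tax * (Q* - Q_tax)
DWL = (1/2) * 8 * 20 = 80

80


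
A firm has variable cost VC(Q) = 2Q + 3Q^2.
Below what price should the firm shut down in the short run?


AVC(Q) = VC(Q)/Q = 2 + 3Q
AVC is increasing in Q, so minimum AVC is at Q -> 0+.
Min AVC = 2
The firm should shut down if P < 2.

2


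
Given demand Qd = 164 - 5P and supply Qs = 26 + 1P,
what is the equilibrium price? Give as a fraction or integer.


At equilibrium, Qd = Qs.
164 - 5P = 26 + 1P
164 - 26 = 5P + 1P
138 = 6P
P* = 138/6 = 23

23


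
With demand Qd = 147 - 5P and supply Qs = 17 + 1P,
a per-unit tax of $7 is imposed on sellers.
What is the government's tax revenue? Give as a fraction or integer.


With tax on sellers, new supply: Qs' = 17 + 1(P - 7)
= 10 + 1P
New equilibrium quantity:
Q_new = 197/6
Tax revenue = tax * Q_new = 7 * 197/6 = 1379/6

1379/6


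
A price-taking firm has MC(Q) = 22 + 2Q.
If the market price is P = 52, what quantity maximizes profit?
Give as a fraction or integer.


In perfect competition, profit is maximized where P = MC.
52 = 22 + 2Q
30 = 2Q
Q* = 30/2 = 15

15


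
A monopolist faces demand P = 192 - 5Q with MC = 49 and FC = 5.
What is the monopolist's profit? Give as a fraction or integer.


MR = MC: 192 - 10Q = 49
Q* = 143/10
P* = 192 - 5*143/10 = 241/2
Profit = (P* - MC)*Q* - FC
= (241/2 - 49)*143/10 - 5
= 143/2*143/10 - 5
= 20449/20 - 5 = 20349/20

20349/20


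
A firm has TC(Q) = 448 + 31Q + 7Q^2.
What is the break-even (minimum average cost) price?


AC(Q) = 448/Q + 31 + 7Q
To minimize: dAC/dQ = -448/Q^2 + 7 = 0
Q^2 = 448/7 = 64
Q* = 8
Min AC = 448/8 + 31 + 7*8
Min AC = 56 + 31 + 56 = 143

143


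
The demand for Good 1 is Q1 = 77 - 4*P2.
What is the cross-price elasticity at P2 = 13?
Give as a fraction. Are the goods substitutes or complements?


dQ1/dP2 = -4
At P2 = 13: Q1 = 77 - 4*13 = 25
Exy = (dQ1/dP2)(P2/Q1) = -4 * 13 / 25 = -52/25
Since Exy < 0, the goods are complements.

-52/25 (complements)


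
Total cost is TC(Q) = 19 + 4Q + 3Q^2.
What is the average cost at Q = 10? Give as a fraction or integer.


TC(10) = 19 + 4*10 + 3*10^2
TC(10) = 19 + 40 + 300 = 359
AC = TC/Q = 359/10 = 359/10

359/10


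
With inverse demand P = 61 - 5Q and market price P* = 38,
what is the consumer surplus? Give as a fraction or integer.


Maximum willingness to pay (at Q=0): P_max = 61
Quantity demanded at P* = 38:
Q* = (61 - 38)/5 = 23/5
CS = (1/2) * Q* * (P_max - P*)
CS = (1/2) * 23/5 * (61 - 38)
CS = (1/2) * 23/5 * 23 = 529/10

529/10


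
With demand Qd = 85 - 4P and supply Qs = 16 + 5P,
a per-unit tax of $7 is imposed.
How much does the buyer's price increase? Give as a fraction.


With a per-unit tax, the buyer's price increase depends on relative slopes.
Supply slope: d = 5, Demand slope: b = 4
Buyer's price increase = d * tax / (b + d)
= 5 * 7 / (4 + 5)
= 35 / 9 = 35/9

35/9


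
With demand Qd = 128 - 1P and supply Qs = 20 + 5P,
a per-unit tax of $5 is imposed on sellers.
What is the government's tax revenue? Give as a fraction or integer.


With tax on sellers, new supply: Qs' = 20 + 5(P - 5)
= 5P - 5
New equilibrium quantity:
Q_new = 635/6
Tax revenue = tax * Q_new = 5 * 635/6 = 3175/6

3175/6


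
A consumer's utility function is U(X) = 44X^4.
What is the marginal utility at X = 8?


MU = dU/dX = 44*4*X^(4-1)
MU = 176*X^3
At X = 8:
MU = 176 * 8^3
MU = 176 * 512 = 90112

90112


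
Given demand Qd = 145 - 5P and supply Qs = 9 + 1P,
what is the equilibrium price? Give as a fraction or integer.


At equilibrium, Qd = Qs.
145 - 5P = 9 + 1P
145 - 9 = 5P + 1P
136 = 6P
P* = 136/6 = 68/3

68/3


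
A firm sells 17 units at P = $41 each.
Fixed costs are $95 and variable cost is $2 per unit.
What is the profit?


Total Revenue = P * Q = 41 * 17 = $697
Total Cost = FC + VC*Q = 95 + 2*17 = $129
Profit = TR - TC = 697 - 129 = $568

$568


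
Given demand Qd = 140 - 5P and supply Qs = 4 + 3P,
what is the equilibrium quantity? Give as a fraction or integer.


First find equilibrium price:
140 - 5P = 4 + 3P
P* = 136/8 = 17
Then substitute into demand:
Q* = 140 - 5 * 17 = 55

55


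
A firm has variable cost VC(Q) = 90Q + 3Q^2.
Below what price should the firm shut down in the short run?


AVC(Q) = VC(Q)/Q = 90 + 3Q
AVC is increasing in Q, so minimum AVC is at Q -> 0+.
Min AVC = 90
The firm should shut down if P < 90.

90


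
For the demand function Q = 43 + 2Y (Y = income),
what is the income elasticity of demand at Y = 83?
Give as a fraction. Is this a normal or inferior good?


dQ/dY = 2
At Y = 83: Q = 43 + 2*83 = 209
Ey = (dQ/dY)(Y/Q) = 2 * 83 / 209 = 166/209
Since Ey > 0, this is a normal good.

166/209 (normal good)


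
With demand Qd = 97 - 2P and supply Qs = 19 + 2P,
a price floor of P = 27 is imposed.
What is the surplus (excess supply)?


At P = 27:
Qd = 97 - 2*27 = 43
Qs = 19 + 2*27 = 73
Surplus = Qs - Qd = 73 - 43 = 30

30


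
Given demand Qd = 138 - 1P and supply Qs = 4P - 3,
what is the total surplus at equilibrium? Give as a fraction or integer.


Find equilibrium: 138 - 1P = 4P - 3
138 + 3 = 5P
P* = 141/5 = 141/5
Q* = 4*141/5 - 3 = 549/5
Inverse demand: P = 138 - Q/1, so P_max = 138
Inverse supply: P = 3/4 + Q/4, so P_min = 3/4
CS = (1/2) * 549/5 * (138 - 141/5) = 301401/50
PS = (1/2) * 549/5 * (141/5 - 3/4) = 301401/200
TS = CS + PS = 301401/50 + 301401/200 = 301401/40

301401/40


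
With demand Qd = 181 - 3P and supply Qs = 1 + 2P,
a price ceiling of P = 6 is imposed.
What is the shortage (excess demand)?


At P = 6:
Qd = 181 - 3*6 = 163
Qs = 1 + 2*6 = 13
Shortage = Qd - Qs = 163 - 13 = 150

150


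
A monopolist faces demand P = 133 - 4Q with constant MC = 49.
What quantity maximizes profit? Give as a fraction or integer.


TR = P*Q = (133 - 4Q)Q = 133Q - 4Q^2
MR = dTR/dQ = 133 - 8Q
Set MR = MC:
133 - 8Q = 49
84 = 8Q
Q* = 84/8 = 21/2

21/2


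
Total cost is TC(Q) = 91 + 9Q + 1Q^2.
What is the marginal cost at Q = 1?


MC = dTC/dQ = 9 + 2*1*Q
At Q = 1:
MC = 9 + 2*1
MC = 9 + 2 = 11

11


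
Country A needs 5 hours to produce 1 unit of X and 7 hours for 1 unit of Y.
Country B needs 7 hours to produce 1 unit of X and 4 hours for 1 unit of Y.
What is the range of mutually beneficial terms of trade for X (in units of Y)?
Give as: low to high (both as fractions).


Opportunity cost of X for Country A = hours_X / hours_Y = 5/7 = 5/7 units of Y
Opportunity cost of X for Country B = hours_X / hours_Y = 7/4 = 7/4 units of Y
Terms of trade must be between the two opportunity costs.
Range: 5/7 to 7/4

5/7 to 7/4


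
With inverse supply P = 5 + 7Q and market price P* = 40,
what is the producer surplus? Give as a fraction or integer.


Minimum supply price (at Q=0): P_min = 5
Quantity supplied at P* = 40:
Q* = (40 - 5)/7 = 5
PS = (1/2) * Q* * (P* - P_min)
PS = (1/2) * 5 * (40 - 5)
PS = (1/2) * 5 * 35 = 175/2

175/2


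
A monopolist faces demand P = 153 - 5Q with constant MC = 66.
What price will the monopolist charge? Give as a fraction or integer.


MR = 153 - 10Q
Set MR = MC: 153 - 10Q = 66
Q* = 87/10
Substitute into demand:
P* = 153 - 5*87/10 = 219/2

219/2


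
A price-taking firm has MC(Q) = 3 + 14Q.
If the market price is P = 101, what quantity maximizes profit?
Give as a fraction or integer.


In perfect competition, profit is maximized where P = MC.
101 = 3 + 14Q
98 = 14Q
Q* = 98/14 = 7

7


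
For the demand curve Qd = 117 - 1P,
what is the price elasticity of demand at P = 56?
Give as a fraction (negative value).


dQ/dP = -1
At P = 56: Q = 117 - 1*56 = 61
E = (dQ/dP)(P/Q) = (-1)(56/61) = -56/61

-56/61


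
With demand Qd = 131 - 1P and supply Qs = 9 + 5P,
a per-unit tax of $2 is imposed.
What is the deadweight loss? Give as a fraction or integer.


Pre-tax equilibrium quantity: Q* = 332/3
Post-tax equilibrium quantity: Q_tax = 109
Reduction in quantity: Q* - Q_tax = 5/3
DWL = (1/2) * tax * (Q* - Q_tax)
DWL = (1/2) * 2 * 5/3 = 5/3

5/3


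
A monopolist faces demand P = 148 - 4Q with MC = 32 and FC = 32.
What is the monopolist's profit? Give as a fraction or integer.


MR = MC: 148 - 8Q = 32
Q* = 29/2
P* = 148 - 4*29/2 = 90
Profit = (P* - MC)*Q* - FC
= (90 - 32)*29/2 - 32
= 58*29/2 - 32
= 841 - 32 = 809

809


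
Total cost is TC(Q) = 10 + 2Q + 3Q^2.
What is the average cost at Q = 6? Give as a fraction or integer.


TC(6) = 10 + 2*6 + 3*6^2
TC(6) = 10 + 12 + 108 = 130
AC = TC/Q = 130/6 = 65/3

65/3


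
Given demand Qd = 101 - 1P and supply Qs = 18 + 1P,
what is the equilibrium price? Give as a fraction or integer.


At equilibrium, Qd = Qs.
101 - 1P = 18 + 1P
101 - 18 = 1P + 1P
83 = 2P
P* = 83/2 = 83/2

83/2


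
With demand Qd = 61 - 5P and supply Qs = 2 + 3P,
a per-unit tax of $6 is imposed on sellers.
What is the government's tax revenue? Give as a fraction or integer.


With tax on sellers, new supply: Qs' = 2 + 3(P - 6)
= 3P - 16
New equilibrium quantity:
Q_new = 103/8
Tax revenue = tax * Q_new = 6 * 103/8 = 309/4

309/4


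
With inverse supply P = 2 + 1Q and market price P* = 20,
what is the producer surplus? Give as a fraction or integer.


Minimum supply price (at Q=0): P_min = 2
Quantity supplied at P* = 20:
Q* = (20 - 2)/1 = 18
PS = (1/2) * Q* * (P* - P_min)
PS = (1/2) * 18 * (20 - 2)
PS = (1/2) * 18 * 18 = 162

162


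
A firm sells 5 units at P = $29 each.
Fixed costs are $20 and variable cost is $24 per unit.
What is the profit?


Total Revenue = P * Q = 29 * 5 = $145
Total Cost = FC + VC*Q = 20 + 24*5 = $140
Profit = TR - TC = 145 - 140 = $5

$5


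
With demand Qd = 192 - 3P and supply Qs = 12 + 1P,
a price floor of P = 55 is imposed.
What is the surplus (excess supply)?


At P = 55:
Qd = 192 - 3*55 = 27
Qs = 12 + 1*55 = 67
Surplus = Qs - Qd = 67 - 27 = 40

40


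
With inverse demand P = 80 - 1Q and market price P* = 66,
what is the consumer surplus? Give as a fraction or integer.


Maximum willingness to pay (at Q=0): P_max = 80
Quantity demanded at P* = 66:
Q* = (80 - 66)/1 = 14
CS = (1/2) * Q* * (P_max - P*)
CS = (1/2) * 14 * (80 - 66)
CS = (1/2) * 14 * 14 = 98

98


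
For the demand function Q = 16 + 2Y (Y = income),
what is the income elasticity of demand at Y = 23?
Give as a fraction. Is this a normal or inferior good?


dQ/dY = 2
At Y = 23: Q = 16 + 2*23 = 62
Ey = (dQ/dY)(Y/Q) = 2 * 23 / 62 = 23/31
Since Ey > 0, this is a normal good.

23/31 (normal good)


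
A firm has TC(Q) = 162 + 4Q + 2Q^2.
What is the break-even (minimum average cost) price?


AC(Q) = 162/Q + 4 + 2Q
To minimize: dAC/dQ = -162/Q^2 + 2 = 0
Q^2 = 162/2 = 81
Q* = 9
Min AC = 162/9 + 4 + 2*9
Min AC = 18 + 4 + 18 = 40

40


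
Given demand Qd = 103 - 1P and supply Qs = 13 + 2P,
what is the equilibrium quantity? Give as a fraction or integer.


First find equilibrium price:
103 - 1P = 13 + 2P
P* = 90/3 = 30
Then substitute into demand:
Q* = 103 - 1 * 30 = 73

73


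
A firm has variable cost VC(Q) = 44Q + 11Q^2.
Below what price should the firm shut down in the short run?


AVC(Q) = VC(Q)/Q = 44 + 11Q
AVC is increasing in Q, so minimum AVC is at Q -> 0+.
Min AVC = 44
The firm should shut down if P < 44.

44


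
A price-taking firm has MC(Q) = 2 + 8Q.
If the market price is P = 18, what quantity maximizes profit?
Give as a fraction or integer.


In perfect competition, profit is maximized where P = MC.
18 = 2 + 8Q
16 = 8Q
Q* = 16/8 = 2

2


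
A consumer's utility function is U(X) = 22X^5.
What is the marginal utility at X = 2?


MU = dU/dX = 22*5*X^(5-1)
MU = 110*X^4
At X = 2:
MU = 110 * 2^4
MU = 110 * 16 = 1760

1760


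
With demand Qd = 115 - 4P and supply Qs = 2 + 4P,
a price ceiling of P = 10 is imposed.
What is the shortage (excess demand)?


At P = 10:
Qd = 115 - 4*10 = 75
Qs = 2 + 4*10 = 42
Shortage = Qd - Qs = 75 - 42 = 33

33


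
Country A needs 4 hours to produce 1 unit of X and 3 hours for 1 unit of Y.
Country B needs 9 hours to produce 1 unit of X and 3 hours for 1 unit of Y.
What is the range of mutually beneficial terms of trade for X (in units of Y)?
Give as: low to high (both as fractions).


Opportunity cost of X for Country A = hours_X / hours_Y = 4/3 = 4/3 units of Y
Opportunity cost of X for Country B = hours_X / hours_Y = 9/3 = 3 units of Y
Terms of trade must be between the two opportunity costs.
Range: 4/3 to 3

4/3 to 3


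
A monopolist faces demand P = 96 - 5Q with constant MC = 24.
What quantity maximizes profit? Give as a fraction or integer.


TR = P*Q = (96 - 5Q)Q = 96Q - 5Q^2
MR = dTR/dQ = 96 - 10Q
Set MR = MC:
96 - 10Q = 24
72 = 10Q
Q* = 72/10 = 36/5

36/5


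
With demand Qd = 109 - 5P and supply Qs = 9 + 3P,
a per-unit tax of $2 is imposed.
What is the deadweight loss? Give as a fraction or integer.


Pre-tax equilibrium quantity: Q* = 93/2
Post-tax equilibrium quantity: Q_tax = 171/4
Reduction in quantity: Q* - Q_tax = 15/4
DWL = (1/2) * tax * (Q* - Q_tax)
DWL = (1/2) * 2 * 15/4 = 15/4

15/4


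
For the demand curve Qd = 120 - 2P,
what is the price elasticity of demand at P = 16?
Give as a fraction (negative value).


dQ/dP = -2
At P = 16: Q = 120 - 2*16 = 88
E = (dQ/dP)(P/Q) = (-2)(16/88) = -4/11

-4/11


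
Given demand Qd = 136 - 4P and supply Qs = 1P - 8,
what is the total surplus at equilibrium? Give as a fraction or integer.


Find equilibrium: 136 - 4P = 1P - 8
136 + 8 = 5P
P* = 144/5 = 144/5
Q* = 1*144/5 - 8 = 104/5
Inverse demand: P = 34 - Q/4, so P_max = 34
Inverse supply: P = 8 + Q/1, so P_min = 8
CS = (1/2) * 104/5 * (34 - 144/5) = 1352/25
PS = (1/2) * 104/5 * (144/5 - 8) = 5408/25
TS = CS + PS = 1352/25 + 5408/25 = 1352/5

1352/5


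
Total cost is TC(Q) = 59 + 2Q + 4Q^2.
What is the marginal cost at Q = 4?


MC = dTC/dQ = 2 + 2*4*Q
At Q = 4:
MC = 2 + 8*4
MC = 2 + 32 = 34

34


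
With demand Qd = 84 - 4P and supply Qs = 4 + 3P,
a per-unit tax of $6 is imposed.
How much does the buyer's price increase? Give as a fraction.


With a per-unit tax, the buyer's price increase depends on relative slopes.
Supply slope: d = 3, Demand slope: b = 4
Buyer's price increase = d * tax / (b + d)
= 3 * 6 / (4 + 3)
= 18 / 7 = 18/7

18/7


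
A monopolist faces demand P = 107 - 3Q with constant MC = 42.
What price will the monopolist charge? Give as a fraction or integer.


MR = 107 - 6Q
Set MR = MC: 107 - 6Q = 42
Q* = 65/6
Substitute into demand:
P* = 107 - 3*65/6 = 149/2

149/2


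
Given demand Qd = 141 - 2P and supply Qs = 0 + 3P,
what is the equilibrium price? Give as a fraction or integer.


At equilibrium, Qd = Qs.
141 - 2P = 0 + 3P
141 - 0 = 2P + 3P
141 = 5P
P* = 141/5 = 141/5

141/5


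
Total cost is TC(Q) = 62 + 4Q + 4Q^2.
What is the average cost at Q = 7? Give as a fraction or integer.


TC(7) = 62 + 4*7 + 4*7^2
TC(7) = 62 + 28 + 196 = 286
AC = TC/Q = 286/7 = 286/7

286/7


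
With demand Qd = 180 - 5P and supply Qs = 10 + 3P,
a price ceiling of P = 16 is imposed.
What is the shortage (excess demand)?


At P = 16:
Qd = 180 - 5*16 = 100
Qs = 10 + 3*16 = 58
Shortage = Qd - Qs = 100 - 58 = 42

42


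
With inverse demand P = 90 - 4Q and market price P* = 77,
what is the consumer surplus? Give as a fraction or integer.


Maximum willingness to pay (at Q=0): P_max = 90
Quantity demanded at P* = 77:
Q* = (90 - 77)/4 = 13/4
CS = (1/2) * Q* * (P_max - P*)
CS = (1/2) * 13/4 * (90 - 77)
CS = (1/2) * 13/4 * 13 = 169/8

169/8


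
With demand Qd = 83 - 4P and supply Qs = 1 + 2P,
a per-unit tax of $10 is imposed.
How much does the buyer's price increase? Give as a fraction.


With a per-unit tax, the buyer's price increase depends on relative slopes.
Supply slope: d = 2, Demand slope: b = 4
Buyer's price increase = d * tax / (b + d)
= 2 * 10 / (4 + 2)
= 20 / 6 = 10/3

10/3


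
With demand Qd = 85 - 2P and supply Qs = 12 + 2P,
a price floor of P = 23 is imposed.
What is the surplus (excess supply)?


At P = 23:
Qd = 85 - 2*23 = 39
Qs = 12 + 2*23 = 58
Surplus = Qs - Qd = 58 - 39 = 19

19


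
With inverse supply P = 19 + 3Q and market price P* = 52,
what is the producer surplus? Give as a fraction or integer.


Minimum supply price (at Q=0): P_min = 19
Quantity supplied at P* = 52:
Q* = (52 - 19)/3 = 11
PS = (1/2) * Q* * (P* - P_min)
PS = (1/2) * 11 * (52 - 19)
PS = (1/2) * 11 * 33 = 363/2

363/2


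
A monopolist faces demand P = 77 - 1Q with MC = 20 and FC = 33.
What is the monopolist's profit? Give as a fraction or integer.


MR = MC: 77 - 2Q = 20
Q* = 57/2
P* = 77 - 1*57/2 = 97/2
Profit = (P* - MC)*Q* - FC
= (97/2 - 20)*57/2 - 33
= 57/2*57/2 - 33
= 3249/4 - 33 = 3117/4

3117/4


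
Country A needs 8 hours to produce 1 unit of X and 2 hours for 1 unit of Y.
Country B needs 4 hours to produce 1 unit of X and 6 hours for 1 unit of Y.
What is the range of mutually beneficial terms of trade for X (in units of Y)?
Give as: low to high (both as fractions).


Opportunity cost of X for Country A = hours_X / hours_Y = 8/2 = 4 units of Y
Opportunity cost of X for Country B = hours_X / hours_Y = 4/6 = 2/3 units of Y
Terms of trade must be between the two opportunity costs.
Range: 2/3 to 4

2/3 to 4


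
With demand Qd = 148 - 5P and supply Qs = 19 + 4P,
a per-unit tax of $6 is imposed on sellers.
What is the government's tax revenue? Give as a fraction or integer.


With tax on sellers, new supply: Qs' = 19 + 4(P - 6)
= 4P - 5
New equilibrium quantity:
Q_new = 63
Tax revenue = tax * Q_new = 6 * 63 = 378

378


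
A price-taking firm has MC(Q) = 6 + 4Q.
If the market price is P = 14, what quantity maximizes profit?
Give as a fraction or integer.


In perfect competition, profit is maximized where P = MC.
14 = 6 + 4Q
8 = 4Q
Q* = 8/4 = 2

2


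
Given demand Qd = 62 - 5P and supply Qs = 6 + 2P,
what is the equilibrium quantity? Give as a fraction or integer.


First find equilibrium price:
62 - 5P = 6 + 2P
P* = 56/7 = 8
Then substitute into demand:
Q* = 62 - 5 * 8 = 22

22


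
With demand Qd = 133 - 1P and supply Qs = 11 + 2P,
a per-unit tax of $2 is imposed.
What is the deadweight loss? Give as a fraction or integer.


Pre-tax equilibrium quantity: Q* = 277/3
Post-tax equilibrium quantity: Q_tax = 91
Reduction in quantity: Q* - Q_tax = 4/3
DWL = (1/2) * tax * (Q* - Q_tax)
DWL = (1/2) * 2 * 4/3 = 4/3

4/3


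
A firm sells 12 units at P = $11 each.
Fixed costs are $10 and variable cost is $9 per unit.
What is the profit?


Total Revenue = P * Q = 11 * 12 = $132
Total Cost = FC + VC*Q = 10 + 9*12 = $118
Profit = TR - TC = 132 - 118 = $14

$14


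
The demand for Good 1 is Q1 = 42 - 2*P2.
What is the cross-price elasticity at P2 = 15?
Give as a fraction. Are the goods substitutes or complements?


dQ1/dP2 = -2
At P2 = 15: Q1 = 42 - 2*15 = 12
Exy = (dQ1/dP2)(P2/Q1) = -2 * 15 / 12 = -5/2
Since Exy < 0, the goods are complements.

-5/2 (complements)


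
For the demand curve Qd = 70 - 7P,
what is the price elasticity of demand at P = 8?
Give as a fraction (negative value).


dQ/dP = -7
At P = 8: Q = 70 - 7*8 = 14
E = (dQ/dP)(P/Q) = (-7)(8/14) = -4

-4


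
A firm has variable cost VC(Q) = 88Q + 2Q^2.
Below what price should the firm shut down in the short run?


AVC(Q) = VC(Q)/Q = 88 + 2Q
AVC is increasing in Q, so minimum AVC is at Q -> 0+.
Min AVC = 88
The firm should shut down if P < 88.

88


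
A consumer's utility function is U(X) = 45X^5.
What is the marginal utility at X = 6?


MU = dU/dX = 45*5*X^(5-1)
MU = 225*X^4
At X = 6:
MU = 225 * 6^4
MU = 225 * 1296 = 291600

291600


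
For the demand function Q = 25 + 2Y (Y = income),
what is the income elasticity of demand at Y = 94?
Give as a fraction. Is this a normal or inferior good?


dQ/dY = 2
At Y = 94: Q = 25 + 2*94 = 213
Ey = (dQ/dY)(Y/Q) = 2 * 94 / 213 = 188/213
Since Ey > 0, this is a normal good.

188/213 (normal good)


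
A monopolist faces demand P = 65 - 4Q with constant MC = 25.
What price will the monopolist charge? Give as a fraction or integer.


MR = 65 - 8Q
Set MR = MC: 65 - 8Q = 25
Q* = 5
Substitute into demand:
P* = 65 - 4*5 = 45

45


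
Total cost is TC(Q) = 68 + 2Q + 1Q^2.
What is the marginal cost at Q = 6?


MC = dTC/dQ = 2 + 2*1*Q
At Q = 6:
MC = 2 + 2*6
MC = 2 + 12 = 14

14


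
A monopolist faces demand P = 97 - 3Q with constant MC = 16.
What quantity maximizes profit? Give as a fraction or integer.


TR = P*Q = (97 - 3Q)Q = 97Q - 3Q^2
MR = dTR/dQ = 97 - 6Q
Set MR = MC:
97 - 6Q = 16
81 = 6Q
Q* = 81/6 = 27/2

27/2


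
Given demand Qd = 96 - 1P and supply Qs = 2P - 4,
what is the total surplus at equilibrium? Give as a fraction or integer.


Find equilibrium: 96 - 1P = 2P - 4
96 + 4 = 3P
P* = 100/3 = 100/3
Q* = 2*100/3 - 4 = 188/3
Inverse demand: P = 96 - Q/1, so P_max = 96
Inverse supply: P = 2 + Q/2, so P_min = 2
CS = (1/2) * 188/3 * (96 - 100/3) = 17672/9
PS = (1/2) * 188/3 * (100/3 - 2) = 8836/9
TS = CS + PS = 17672/9 + 8836/9 = 8836/3

8836/3


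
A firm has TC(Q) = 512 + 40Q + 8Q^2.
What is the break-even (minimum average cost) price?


AC(Q) = 512/Q + 40 + 8Q
To minimize: dAC/dQ = -512/Q^2 + 8 = 0
Q^2 = 512/8 = 64
Q* = 8
Min AC = 512/8 + 40 + 8*8
Min AC = 64 + 40 + 64 = 168

168


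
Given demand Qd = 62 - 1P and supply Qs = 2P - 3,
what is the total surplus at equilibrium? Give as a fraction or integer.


Find equilibrium: 62 - 1P = 2P - 3
62 + 3 = 3P
P* = 65/3 = 65/3
Q* = 2*65/3 - 3 = 121/3
Inverse demand: P = 62 - Q/1, so P_max = 62
Inverse supply: P = 3/2 + Q/2, so P_min = 3/2
CS = (1/2) * 121/3 * (62 - 65/3) = 14641/18
PS = (1/2) * 121/3 * (65/3 - 3/2) = 14641/36
TS = CS + PS = 14641/18 + 14641/36 = 14641/12

14641/12


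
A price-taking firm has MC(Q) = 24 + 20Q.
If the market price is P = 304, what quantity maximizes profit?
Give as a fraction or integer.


In perfect competition, profit is maximized where P = MC.
304 = 24 + 20Q
280 = 20Q
Q* = 280/20 = 14

14


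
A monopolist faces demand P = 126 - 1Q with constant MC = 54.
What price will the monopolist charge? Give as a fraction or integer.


MR = 126 - 2Q
Set MR = MC: 126 - 2Q = 54
Q* = 36
Substitute into demand:
P* = 126 - 1*36 = 90

90


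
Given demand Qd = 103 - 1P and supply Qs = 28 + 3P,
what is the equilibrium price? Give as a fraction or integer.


At equilibrium, Qd = Qs.
103 - 1P = 28 + 3P
103 - 28 = 1P + 3P
75 = 4P
P* = 75/4 = 75/4

75/4


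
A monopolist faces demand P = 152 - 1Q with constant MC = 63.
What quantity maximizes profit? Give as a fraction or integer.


TR = P*Q = (152 - 1Q)Q = 152Q - 1Q^2
MR = dTR/dQ = 152 - 2Q
Set MR = MC:
152 - 2Q = 63
89 = 2Q
Q* = 89/2 = 89/2

89/2


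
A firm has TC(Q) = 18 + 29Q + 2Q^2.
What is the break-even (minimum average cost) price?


AC(Q) = 18/Q + 29 + 2Q
To minimize: dAC/dQ = -18/Q^2 + 2 = 0
Q^2 = 18/2 = 9
Q* = 3
Min AC = 18/3 + 29 + 2*3
Min AC = 6 + 29 + 6 = 41

41


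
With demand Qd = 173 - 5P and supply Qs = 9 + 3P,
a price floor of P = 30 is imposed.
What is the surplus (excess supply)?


At P = 30:
Qd = 173 - 5*30 = 23
Qs = 9 + 3*30 = 99
Surplus = Qs - Qd = 99 - 23 = 76

76


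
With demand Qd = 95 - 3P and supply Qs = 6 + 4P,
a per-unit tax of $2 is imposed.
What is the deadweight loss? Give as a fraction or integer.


Pre-tax equilibrium quantity: Q* = 398/7
Post-tax equilibrium quantity: Q_tax = 374/7
Reduction in quantity: Q* - Q_tax = 24/7
DWL = (1/2) * tax * (Q* - Q_tax)
DWL = (1/2) * 2 * 24/7 = 24/7

24/7


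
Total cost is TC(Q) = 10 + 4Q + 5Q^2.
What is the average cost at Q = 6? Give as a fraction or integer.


TC(6) = 10 + 4*6 + 5*6^2
TC(6) = 10 + 24 + 180 = 214
AC = TC/Q = 214/6 = 107/3

107/3


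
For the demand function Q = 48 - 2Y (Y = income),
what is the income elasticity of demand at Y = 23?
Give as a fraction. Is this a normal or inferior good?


dQ/dY = -2
At Y = 23: Q = 48 - 2*23 = 2
Ey = (dQ/dY)(Y/Q) = -2 * 23 / 2 = -23
Since Ey < 0, this is a inferior good.

-23 (inferior good)


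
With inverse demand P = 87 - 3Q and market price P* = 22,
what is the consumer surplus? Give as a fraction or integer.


Maximum willingness to pay (at Q=0): P_max = 87
Quantity demanded at P* = 22:
Q* = (87 - 22)/3 = 65/3
CS = (1/2) * Q* * (P_max - P*)
CS = (1/2) * 65/3 * (87 - 22)
CS = (1/2) * 65/3 * 65 = 4225/6

4225/6


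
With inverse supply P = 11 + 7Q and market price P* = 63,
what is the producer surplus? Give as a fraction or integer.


Minimum supply price (at Q=0): P_min = 11
Quantity supplied at P* = 63:
Q* = (63 - 11)/7 = 52/7
PS = (1/2) * Q* * (P* - P_min)
PS = (1/2) * 52/7 * (63 - 11)
PS = (1/2) * 52/7 * 52 = 1352/7

1352/7


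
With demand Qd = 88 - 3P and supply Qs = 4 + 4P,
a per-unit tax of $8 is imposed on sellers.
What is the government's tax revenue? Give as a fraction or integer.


With tax on sellers, new supply: Qs' = 4 + 4(P - 8)
= 4P - 28
New equilibrium quantity:
Q_new = 268/7
Tax revenue = tax * Q_new = 8 * 268/7 = 2144/7

2144/7


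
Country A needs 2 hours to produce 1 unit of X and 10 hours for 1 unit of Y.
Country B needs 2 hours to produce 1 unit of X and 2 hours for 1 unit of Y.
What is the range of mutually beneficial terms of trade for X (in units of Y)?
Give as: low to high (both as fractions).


Opportunity cost of X for Country A = hours_X / hours_Y = 2/10 = 1/5 units of Y
Opportunity cost of X for Country B = hours_X / hours_Y = 2/2 = 1 units of Y
Terms of trade must be between the two opportunity costs.
Range: 1/5 to 1

1/5 to 1


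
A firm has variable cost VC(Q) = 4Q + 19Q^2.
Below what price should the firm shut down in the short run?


AVC(Q) = VC(Q)/Q = 4 + 19Q
AVC is increasing in Q, so minimum AVC is at Q -> 0+.
Min AVC = 4
The firm should shut down if P < 4.

4


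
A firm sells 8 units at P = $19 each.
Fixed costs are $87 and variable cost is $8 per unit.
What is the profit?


Total Revenue = P * Q = 19 * 8 = $152
Total Cost = FC + VC*Q = 87 + 8*8 = $151
Profit = TR - TC = 152 - 151 = $1

$1


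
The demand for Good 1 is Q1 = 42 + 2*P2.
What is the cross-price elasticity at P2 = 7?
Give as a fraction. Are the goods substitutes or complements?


dQ1/dP2 = 2
At P2 = 7: Q1 = 42 + 2*7 = 56
Exy = (dQ1/dP2)(P2/Q1) = 2 * 7 / 56 = 1/4
Since Exy > 0, the goods are substitutes.

1/4 (substitutes)


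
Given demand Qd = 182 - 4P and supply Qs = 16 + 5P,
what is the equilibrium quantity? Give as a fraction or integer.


First find equilibrium price:
182 - 4P = 16 + 5P
P* = 166/9 = 166/9
Then substitute into demand:
Q* = 182 - 4 * 166/9 = 974/9

974/9


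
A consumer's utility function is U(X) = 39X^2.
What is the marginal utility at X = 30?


MU = dU/dX = 39*2*X^(2-1)
MU = 78*X^1
At X = 30:
MU = 78 * 30^1
MU = 78 * 30 = 2340

2340


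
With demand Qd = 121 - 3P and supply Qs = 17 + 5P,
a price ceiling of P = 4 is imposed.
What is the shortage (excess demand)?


At P = 4:
Qd = 121 - 3*4 = 109
Qs = 17 + 5*4 = 37
Shortage = Qd - Qs = 109 - 37 = 72

72


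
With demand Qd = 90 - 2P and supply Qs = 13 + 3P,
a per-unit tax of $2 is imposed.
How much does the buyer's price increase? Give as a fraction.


With a per-unit tax, the buyer's price increase depends on relative slopes.
Supply slope: d = 3, Demand slope: b = 2
Buyer's price increase = d * tax / (b + d)
= 3 * 2 / (2 + 3)
= 6 / 5 = 6/5

6/5


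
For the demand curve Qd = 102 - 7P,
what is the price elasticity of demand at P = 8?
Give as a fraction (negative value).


dQ/dP = -7
At P = 8: Q = 102 - 7*8 = 46
E = (dQ/dP)(P/Q) = (-7)(8/46) = -28/23

-28/23


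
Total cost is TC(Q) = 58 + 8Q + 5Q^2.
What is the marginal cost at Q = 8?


MC = dTC/dQ = 8 + 2*5*Q
At Q = 8:
MC = 8 + 10*8
MC = 8 + 80 = 88

88


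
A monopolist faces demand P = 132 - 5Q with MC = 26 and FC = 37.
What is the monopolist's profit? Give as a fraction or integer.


MR = MC: 132 - 10Q = 26
Q* = 53/5
P* = 132 - 5*53/5 = 79
Profit = (P* - MC)*Q* - FC
= (79 - 26)*53/5 - 37
= 53*53/5 - 37
= 2809/5 - 37 = 2624/5

2624/5


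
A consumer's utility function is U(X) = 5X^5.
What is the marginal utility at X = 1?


MU = dU/dX = 5*5*X^(5-1)
MU = 25*X^4
At X = 1:
MU = 25 * 1^4
MU = 25 * 1 = 25

25


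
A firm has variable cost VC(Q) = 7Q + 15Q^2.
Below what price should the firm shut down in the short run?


AVC(Q) = VC(Q)/Q = 7 + 15Q
AVC is increasing in Q, so minimum AVC is at Q -> 0+.
Min AVC = 7
The firm should shut down if P < 7.

7


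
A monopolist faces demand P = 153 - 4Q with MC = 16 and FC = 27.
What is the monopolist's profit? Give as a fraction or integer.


MR = MC: 153 - 8Q = 16
Q* = 137/8
P* = 153 - 4*137/8 = 169/2
Profit = (P* - MC)*Q* - FC
= (169/2 - 16)*137/8 - 27
= 137/2*137/8 - 27
= 18769/16 - 27 = 18337/16

18337/16


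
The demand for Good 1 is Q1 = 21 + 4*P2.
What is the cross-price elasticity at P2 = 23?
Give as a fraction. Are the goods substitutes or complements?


dQ1/dP2 = 4
At P2 = 23: Q1 = 21 + 4*23 = 113
Exy = (dQ1/dP2)(P2/Q1) = 4 * 23 / 113 = 92/113
Since Exy > 0, the goods are substitutes.

92/113 (substitutes)


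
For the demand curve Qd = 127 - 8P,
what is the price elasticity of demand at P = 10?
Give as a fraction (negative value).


dQ/dP = -8
At P = 10: Q = 127 - 8*10 = 47
E = (dQ/dP)(P/Q) = (-8)(10/47) = -80/47

-80/47


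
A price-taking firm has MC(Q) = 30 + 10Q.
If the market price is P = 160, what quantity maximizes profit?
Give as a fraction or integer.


In perfect competition, profit is maximized where P = MC.
160 = 30 + 10Q
130 = 10Q
Q* = 130/10 = 13

13


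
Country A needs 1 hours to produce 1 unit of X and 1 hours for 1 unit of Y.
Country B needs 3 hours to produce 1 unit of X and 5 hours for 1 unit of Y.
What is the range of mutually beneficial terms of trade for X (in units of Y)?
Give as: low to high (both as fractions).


Opportunity cost of X for Country A = hours_X / hours_Y = 1/1 = 1 units of Y
Opportunity cost of X for Country B = hours_X / hours_Y = 3/5 = 3/5 units of Y
Terms of trade must be between the two opportunity costs.
Range: 3/5 to 1

3/5 to 1


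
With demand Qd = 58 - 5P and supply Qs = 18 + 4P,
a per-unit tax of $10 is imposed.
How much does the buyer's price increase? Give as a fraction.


With a per-unit tax, the buyer's price increase depends on relative slopes.
Supply slope: d = 4, Demand slope: b = 5
Buyer's price increase = d * tax / (b + d)
= 4 * 10 / (5 + 4)
= 40 / 9 = 40/9

40/9


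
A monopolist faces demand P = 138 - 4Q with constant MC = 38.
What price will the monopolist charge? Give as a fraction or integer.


MR = 138 - 8Q
Set MR = MC: 138 - 8Q = 38
Q* = 25/2
Substitute into demand:
P* = 138 - 4*25/2 = 88

88


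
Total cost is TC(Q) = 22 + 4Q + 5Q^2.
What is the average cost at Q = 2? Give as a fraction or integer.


TC(2) = 22 + 4*2 + 5*2^2
TC(2) = 22 + 8 + 20 = 50
AC = TC/Q = 50/2 = 25

25


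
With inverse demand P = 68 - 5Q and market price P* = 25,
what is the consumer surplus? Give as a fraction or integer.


Maximum willingness to pay (at Q=0): P_max = 68
Quantity demanded at P* = 25:
Q* = (68 - 25)/5 = 43/5
CS = (1/2) * Q* * (P_max - P*)
CS = (1/2) * 43/5 * (68 - 25)
CS = (1/2) * 43/5 * 43 = 1849/10

1849/10


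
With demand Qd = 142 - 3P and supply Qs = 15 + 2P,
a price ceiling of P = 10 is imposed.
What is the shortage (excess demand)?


At P = 10:
Qd = 142 - 3*10 = 112
Qs = 15 + 2*10 = 35
Shortage = Qd - Qs = 112 - 35 = 77

77


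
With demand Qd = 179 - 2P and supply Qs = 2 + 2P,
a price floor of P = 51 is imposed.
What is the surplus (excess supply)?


At P = 51:
Qd = 179 - 2*51 = 77
Qs = 2 + 2*51 = 104
Surplus = Qs - Qd = 104 - 77 = 27

27


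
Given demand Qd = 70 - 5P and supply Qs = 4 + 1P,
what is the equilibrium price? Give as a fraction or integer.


At equilibrium, Qd = Qs.
70 - 5P = 4 + 1P
70 - 4 = 5P + 1P
66 = 6P
P* = 66/6 = 11

11


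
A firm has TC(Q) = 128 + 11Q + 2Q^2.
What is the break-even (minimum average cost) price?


AC(Q) = 128/Q + 11 + 2Q
To minimize: dAC/dQ = -128/Q^2 + 2 = 0
Q^2 = 128/2 = 64
Q* = 8
Min AC = 128/8 + 11 + 2*8
Min AC = 16 + 11 + 16 = 43

43


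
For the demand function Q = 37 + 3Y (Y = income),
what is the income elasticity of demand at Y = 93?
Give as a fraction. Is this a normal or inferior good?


dQ/dY = 3
At Y = 93: Q = 37 + 3*93 = 316
Ey = (dQ/dY)(Y/Q) = 3 * 93 / 316 = 279/316
Since Ey > 0, this is a normal good.

279/316 (normal good)


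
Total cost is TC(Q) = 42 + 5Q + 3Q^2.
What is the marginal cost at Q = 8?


MC = dTC/dQ = 5 + 2*3*Q
At Q = 8:
MC = 5 + 6*8
MC = 5 + 48 = 53

53


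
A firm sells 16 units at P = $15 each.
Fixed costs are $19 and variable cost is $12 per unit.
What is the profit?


Total Revenue = P * Q = 15 * 16 = $240
Total Cost = FC + VC*Q = 19 + 12*16 = $211
Profit = TR - TC = 240 - 211 = $29

$29


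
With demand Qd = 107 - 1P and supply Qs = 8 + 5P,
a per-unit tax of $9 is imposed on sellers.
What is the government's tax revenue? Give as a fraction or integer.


With tax on sellers, new supply: Qs' = 8 + 5(P - 9)
= 5P - 37
New equilibrium quantity:
Q_new = 83
Tax revenue = tax * Q_new = 9 * 83 = 747

747


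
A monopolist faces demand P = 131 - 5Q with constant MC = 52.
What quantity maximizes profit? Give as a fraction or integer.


TR = P*Q = (131 - 5Q)Q = 131Q - 5Q^2
MR = dTR/dQ = 131 - 10Q
Set MR = MC:
131 - 10Q = 52
79 = 10Q
Q* = 79/10 = 79/10

79/10


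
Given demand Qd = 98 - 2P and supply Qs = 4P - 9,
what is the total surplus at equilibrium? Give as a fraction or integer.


Find equilibrium: 98 - 2P = 4P - 9
98 + 9 = 6P
P* = 107/6 = 107/6
Q* = 4*107/6 - 9 = 187/3
Inverse demand: P = 49 - Q/2, so P_max = 49
Inverse supply: P = 9/4 + Q/4, so P_min = 9/4
CS = (1/2) * 187/3 * (49 - 107/6) = 34969/36
PS = (1/2) * 187/3 * (107/6 - 9/4) = 34969/72
TS = CS + PS = 34969/36 + 34969/72 = 34969/24

34969/24


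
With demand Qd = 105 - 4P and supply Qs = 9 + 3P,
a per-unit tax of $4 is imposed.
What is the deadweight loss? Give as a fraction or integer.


Pre-tax equilibrium quantity: Q* = 351/7
Post-tax equilibrium quantity: Q_tax = 303/7
Reduction in quantity: Q* - Q_tax = 48/7
DWL = (1/2) * tax * (Q* - Q_tax)
DWL = (1/2) * 4 * 48/7 = 96/7

96/7


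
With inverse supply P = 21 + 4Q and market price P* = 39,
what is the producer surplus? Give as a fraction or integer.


Minimum supply price (at Q=0): P_min = 21
Quantity supplied at P* = 39:
Q* = (39 - 21)/4 = 9/2
PS = (1/2) * Q* * (P* - P_min)
PS = (1/2) * 9/2 * (39 - 21)
PS = (1/2) * 9/2 * 18 = 81/2

81/2


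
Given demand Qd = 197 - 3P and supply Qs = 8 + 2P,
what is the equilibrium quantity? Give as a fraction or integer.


First find equilibrium price:
197 - 3P = 8 + 2P
P* = 189/5 = 189/5
Then substitute into demand:
Q* = 197 - 3 * 189/5 = 418/5

418/5


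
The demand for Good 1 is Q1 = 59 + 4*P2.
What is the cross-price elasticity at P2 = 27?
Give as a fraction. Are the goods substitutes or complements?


dQ1/dP2 = 4
At P2 = 27: Q1 = 59 + 4*27 = 167
Exy = (dQ1/dP2)(P2/Q1) = 4 * 27 / 167 = 108/167
Since Exy > 0, the goods are substitutes.

108/167 (substitutes)


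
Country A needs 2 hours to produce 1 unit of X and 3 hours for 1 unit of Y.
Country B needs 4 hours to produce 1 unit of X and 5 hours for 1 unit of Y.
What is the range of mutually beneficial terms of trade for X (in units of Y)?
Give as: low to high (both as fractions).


Opportunity cost of X for Country A = hours_X / hours_Y = 2/3 = 2/3 units of Y
Opportunity cost of X for Country B = hours_X / hours_Y = 4/5 = 4/5 units of Y
Terms of trade must be between the two opportunity costs.
Range: 2/3 to 4/5

2/3 to 4/5


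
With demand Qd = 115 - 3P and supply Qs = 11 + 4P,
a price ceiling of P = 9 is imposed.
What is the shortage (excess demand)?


At P = 9:
Qd = 115 - 3*9 = 88
Qs = 11 + 4*9 = 47
Shortage = Qd - Qs = 88 - 47 = 41

41


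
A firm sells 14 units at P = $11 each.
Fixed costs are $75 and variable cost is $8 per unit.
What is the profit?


Total Revenue = P * Q = 11 * 14 = $154
Total Cost = FC + VC*Q = 75 + 8*14 = $187
Profit = TR - TC = 154 - 187 = $-33

$-33


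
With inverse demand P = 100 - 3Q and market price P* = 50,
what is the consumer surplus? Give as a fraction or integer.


Maximum willingness to pay (at Q=0): P_max = 100
Quantity demanded at P* = 50:
Q* = (100 - 50)/3 = 50/3
CS = (1/2) * Q* * (P_max - P*)
CS = (1/2) * 50/3 * (100 - 50)
CS = (1/2) * 50/3 * 50 = 1250/3

1250/3


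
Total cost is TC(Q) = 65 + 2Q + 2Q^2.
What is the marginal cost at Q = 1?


MC = dTC/dQ = 2 + 2*2*Q
At Q = 1:
MC = 2 + 4*1
MC = 2 + 4 = 6

6


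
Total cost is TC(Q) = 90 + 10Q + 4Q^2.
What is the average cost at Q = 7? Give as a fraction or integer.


TC(7) = 90 + 10*7 + 4*7^2
TC(7) = 90 + 70 + 196 = 356
AC = TC/Q = 356/7 = 356/7

356/7


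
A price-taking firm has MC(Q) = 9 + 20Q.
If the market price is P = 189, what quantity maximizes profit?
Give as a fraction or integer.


In perfect competition, profit is maximized where P = MC.
189 = 9 + 20Q
180 = 20Q
Q* = 180/20 = 9

9


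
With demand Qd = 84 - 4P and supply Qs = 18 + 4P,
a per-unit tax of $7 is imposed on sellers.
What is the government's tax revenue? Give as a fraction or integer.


With tax on sellers, new supply: Qs' = 18 + 4(P - 7)
= 4P - 10
New equilibrium quantity:
Q_new = 37
Tax revenue = tax * Q_new = 7 * 37 = 259

259


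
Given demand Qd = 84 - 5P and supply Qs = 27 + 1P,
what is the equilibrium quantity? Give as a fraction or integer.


First find equilibrium price:
84 - 5P = 27 + 1P
P* = 57/6 = 19/2
Then substitute into demand:
Q* = 84 - 5 * 19/2 = 73/2

73/2


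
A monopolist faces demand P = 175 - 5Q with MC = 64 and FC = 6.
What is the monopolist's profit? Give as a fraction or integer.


MR = MC: 175 - 10Q = 64
Q* = 111/10
P* = 175 - 5*111/10 = 239/2
Profit = (P* - MC)*Q* - FC
= (239/2 - 64)*111/10 - 6
= 111/2*111/10 - 6
= 12321/20 - 6 = 12201/20

12201/20


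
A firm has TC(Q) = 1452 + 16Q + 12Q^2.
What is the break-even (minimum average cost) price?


AC(Q) = 1452/Q + 16 + 12Q
To minimize: dAC/dQ = -1452/Q^2 + 12 = 0
Q^2 = 1452/12 = 121
Q* = 11
Min AC = 1452/11 + 16 + 12*11
Min AC = 132 + 16 + 132 = 280

280


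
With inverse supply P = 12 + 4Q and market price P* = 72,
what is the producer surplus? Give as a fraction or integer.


Minimum supply price (at Q=0): P_min = 12
Quantity supplied at P* = 72:
Q* = (72 - 12)/4 = 15
PS = (1/2) * Q* * (P* - P_min)
PS = (1/2) * 15 * (72 - 12)
PS = (1/2) * 15 * 60 = 450

450
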